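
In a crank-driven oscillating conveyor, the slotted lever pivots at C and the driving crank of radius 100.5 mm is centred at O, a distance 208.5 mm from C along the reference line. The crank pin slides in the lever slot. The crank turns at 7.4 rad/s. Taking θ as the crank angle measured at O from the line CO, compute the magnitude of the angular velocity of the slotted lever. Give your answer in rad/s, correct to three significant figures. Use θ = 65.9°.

ω = 7.4 rad/s
Crank pin A relative to C: A = (d + r cosθ, r sinθ); lever angle φ = atan2(r sinθ, d + r cosθ).
Differentiating tanφ: φ̇ = rω(d cosθ + r)/(d² + r² + 2dr cosθ).
d² + r² + 2dr cosθ = |CA|² = 0.070685 m²;  d cosθ + r = +0.18564 m.
|ω_lever| = |0.1005·7.4·+0.18564| / 0.070685 = 1.9531 rad/s.

1.95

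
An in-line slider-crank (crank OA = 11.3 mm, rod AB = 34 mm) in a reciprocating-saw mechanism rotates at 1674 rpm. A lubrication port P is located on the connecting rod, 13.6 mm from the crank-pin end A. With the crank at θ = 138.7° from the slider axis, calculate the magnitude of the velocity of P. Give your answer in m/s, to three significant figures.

1.47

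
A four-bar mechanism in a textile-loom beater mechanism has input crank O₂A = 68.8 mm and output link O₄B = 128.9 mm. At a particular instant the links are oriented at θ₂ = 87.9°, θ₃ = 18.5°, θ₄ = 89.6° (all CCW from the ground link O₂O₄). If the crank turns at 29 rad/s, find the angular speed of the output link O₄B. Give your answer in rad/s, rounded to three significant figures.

ω₂ = 29 rad/s
Differentiating the loop-closure r₂e^{iθ₂}+r₃e^{iθ₃}=r₁+r₄e^{iθ₄} gives r₂ω₂e^{iθ₂}+r₃ω₃e^{iθ₃}=r₄ω₄e^{iθ₄}.
Eliminating the other unknown: ω₄ = r₂ω₂ sin(θ₂−θ₃) / [r₄ sin(θ₄−θ₃)].
Numerator sine = +0.93606; denominator sine = +0.94609.
Result = 0.0688·29·(+0.93606) / (0.1289·(+0.94609)) = +15.315 rad/s; magnitude 15.315 rad/s.

15.3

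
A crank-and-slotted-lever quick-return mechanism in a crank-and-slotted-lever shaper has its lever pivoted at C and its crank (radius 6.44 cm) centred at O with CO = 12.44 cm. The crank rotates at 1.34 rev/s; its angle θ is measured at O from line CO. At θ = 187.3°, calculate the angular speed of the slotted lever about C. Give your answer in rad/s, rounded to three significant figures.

ω = 8.419 rad/s (from 1.34 rev/s).
Crank pin A relative to C: A = (d + r cosθ, r sinθ); lever angle φ = atan2(r sinθ, d + r cosθ).
Differentiating tanφ: φ̇ = rω(d cosθ + r)/(d² + r² + 2dr cosθ).
d² + r² + 2dr cosθ = |CA|² = 0.00372987 m²;  d cosθ + r = -0.058992 m.
|ω_lever| = |0.0644·8.419·-0.058992| / 0.00372987 = 8.5757 rad/s.

8.58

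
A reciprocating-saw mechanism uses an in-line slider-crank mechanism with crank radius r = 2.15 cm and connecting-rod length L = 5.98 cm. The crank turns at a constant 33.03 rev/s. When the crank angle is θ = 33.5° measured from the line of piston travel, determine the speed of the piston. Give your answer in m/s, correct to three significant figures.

3.22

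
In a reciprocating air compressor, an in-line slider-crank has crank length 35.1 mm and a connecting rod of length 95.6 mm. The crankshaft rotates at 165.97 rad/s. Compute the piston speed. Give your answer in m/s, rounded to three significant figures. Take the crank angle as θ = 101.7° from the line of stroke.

5.25

ω = 166 rad/s
For an in-line slider-crank, x = r cosθ + √(L² − r² sin²θ), so v = −rω sinθ·[1 + r cosθ/√(L² − r² sin²θ)].
With r = 0.0351 m, L = 0.0956 m, θ = 101.7°: √(L² − r² sin²θ) = 0.089208 m.
v = −0.0351·166·0.97922·[1 + 0.0351·-0.20279/0.089208] = -5.2493 m/s.
|v| = 5.2493 m/s.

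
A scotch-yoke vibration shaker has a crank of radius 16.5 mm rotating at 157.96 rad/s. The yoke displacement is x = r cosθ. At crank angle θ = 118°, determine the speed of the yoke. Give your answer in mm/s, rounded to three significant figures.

ω = 158 rad/s
x = r cosθ ⇒ ẋ = −rω sinθ.
|v| = rω|sinθ| = 0.0165·158·|sin 118°| = 2.3013 m/s = 2301.3 mm/s.

2300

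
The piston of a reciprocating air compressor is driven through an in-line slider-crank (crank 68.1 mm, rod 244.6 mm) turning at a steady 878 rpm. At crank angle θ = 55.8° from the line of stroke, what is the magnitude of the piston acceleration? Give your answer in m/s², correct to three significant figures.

266

ω = 2π·878/60 = 91.94 rad/s
x(θ) = r cosθ + √(L² − r² sin²θ); with ω constant, a = ω²·d²x/dθ².
d²x/dθ² = −r cosθ − r²(cos2θ)/√u − r⁴ sin²2θ/(4u^{3/2}),  u = L² − r² sin²θ = 0.0566567 m².
Substituting r = 0.0681 m, L = 0.2446 m, θ = 55.8°: d²x/dθ² = -0.03145 m.
a = ω²·d²x/dθ² = (91.94)²·(-0.03145) = -265.87 m/s²;  |a| = 265.87 m/s².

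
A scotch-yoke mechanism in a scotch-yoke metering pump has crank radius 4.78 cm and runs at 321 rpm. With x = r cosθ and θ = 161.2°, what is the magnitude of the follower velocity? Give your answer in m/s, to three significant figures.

ω = 33.62 rad/s (from 321 rpm).
x = r cosθ ⇒ ẋ = −rω sinθ.
|v| = rω|sinθ| = 0.0478·33.62·|sin 161.2°| = 0.51782 m/s.

0.518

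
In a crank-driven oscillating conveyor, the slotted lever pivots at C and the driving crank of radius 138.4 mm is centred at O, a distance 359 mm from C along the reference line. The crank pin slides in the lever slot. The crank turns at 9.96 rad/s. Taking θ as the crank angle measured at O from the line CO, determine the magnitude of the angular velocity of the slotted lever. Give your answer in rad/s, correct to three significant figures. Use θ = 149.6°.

3.79

ω = 9.96 rad/s
Crank pin A relative to C: A = (d + r cosθ, r sinθ); lever angle φ = atan2(r sinθ, d + r cosθ).
Differentiating tanφ: φ̇ = rω(d cosθ + r)/(d² + r² + 2dr cosθ).
d² + r² + 2dr cosθ = |CA|² = 0.0623265 m²;  d cosθ + r = -0.17124 m.
|ω_lever| = |0.1384·9.96·-0.17124| / 0.0623265 = 3.7873 rad/s.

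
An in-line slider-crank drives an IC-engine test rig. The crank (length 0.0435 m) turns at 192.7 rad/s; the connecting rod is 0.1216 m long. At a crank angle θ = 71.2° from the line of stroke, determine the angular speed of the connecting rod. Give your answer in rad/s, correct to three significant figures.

ω = 192.7 rad/s
The rod makes angle φ with the slider axis where L sinφ = r sinθ; differentiating, L cosφ·φ̇ = r ω cosθ.
L cosφ = √(L² − r² sin²θ) = 0.11442 m.
|ω_rod| = r ω |cosθ| / √(L² − r² sin²θ) = 0.0435·192.7·0.32227/0.11442 = 23.61 rad/s.

23.6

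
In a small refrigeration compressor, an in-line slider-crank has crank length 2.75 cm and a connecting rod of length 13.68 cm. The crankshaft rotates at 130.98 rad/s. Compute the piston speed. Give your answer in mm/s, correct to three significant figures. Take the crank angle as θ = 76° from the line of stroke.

3670

ω = 131 rad/s
For an in-line slider-crank, x = r cosθ + √(L² − r² sin²θ), so v = −rω sinθ·[1 + r cosθ/√(L² − r² sin²θ)].
With r = 0.0275 m, L = 0.1368 m, θ = 76°: √(L² − r² sin²θ) = 0.13417 m.
v = −0.0275·131·0.97030·[1 + 0.0275·0.24192/0.13417] = -3.6683 m/s.
|v| = 3.6683 m/s = 3668.3 mm/s.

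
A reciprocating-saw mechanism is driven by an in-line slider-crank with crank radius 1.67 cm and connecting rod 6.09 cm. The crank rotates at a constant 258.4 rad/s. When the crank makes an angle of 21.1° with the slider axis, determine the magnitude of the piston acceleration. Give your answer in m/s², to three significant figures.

1270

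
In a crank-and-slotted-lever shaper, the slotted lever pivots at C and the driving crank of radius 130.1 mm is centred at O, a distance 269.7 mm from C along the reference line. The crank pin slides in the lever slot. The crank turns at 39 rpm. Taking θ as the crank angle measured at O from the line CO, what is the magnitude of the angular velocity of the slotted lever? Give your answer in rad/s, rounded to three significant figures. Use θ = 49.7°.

ω = 4.084 rad/s (from 39 rpm).
Crank pin A relative to C: A = (d + r cosθ, r sinθ); lever angle φ = atan2(r sinθ, d + r cosθ).
Differentiating tanφ: φ̇ = rω(d cosθ + r)/(d² + r² + 2dr cosθ).
d² + r² + 2dr cosθ = |CA|² = 0.135053 m²;  d cosθ + r = +0.30454 m.
|ω_lever| = |0.1301·4.084·+0.30454| / 0.135053 = 1.1981 rad/s.

1.20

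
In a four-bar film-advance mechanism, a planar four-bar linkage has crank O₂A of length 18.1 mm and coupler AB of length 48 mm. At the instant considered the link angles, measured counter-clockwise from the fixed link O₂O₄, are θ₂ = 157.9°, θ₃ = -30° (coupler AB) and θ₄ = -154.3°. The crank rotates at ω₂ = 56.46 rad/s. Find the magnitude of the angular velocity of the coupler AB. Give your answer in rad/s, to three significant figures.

ω₂ = 56.46 rad/s
Differentiating the loop-closure r₂e^{iθ₂}+r₃e^{iθ₃}=r₁+r₄e^{iθ₄} gives r₂ω₂e^{iθ₂}+r₃ω₃e^{iθ₃}=r₄ω₄e^{iθ₄}.
Eliminating the other unknown: ω₃ = r₂ω₂ sin(θ₄−θ₂) / [r₃ sin(θ₃−θ₄)].
Numerator sine = +0.74080; denominator sine = +0.82610.
Result = 0.0181·56.46·(+0.74080) / (0.048·(+0.82610)) = +19.092 rad/s; magnitude 19.092 rad/s.

19.1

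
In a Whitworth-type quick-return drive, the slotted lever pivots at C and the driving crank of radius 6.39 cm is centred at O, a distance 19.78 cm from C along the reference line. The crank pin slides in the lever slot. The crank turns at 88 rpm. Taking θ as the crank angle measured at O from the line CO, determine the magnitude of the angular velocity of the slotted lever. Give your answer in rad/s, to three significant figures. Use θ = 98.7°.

ω = 9.215 rad/s (from 88 rpm).
Crank pin A relative to C: A = (d + r cosθ, r sinθ); lever angle φ = atan2(r sinθ, d + r cosθ).
Differentiating tanφ: φ̇ = rω(d cosθ + r)/(d² + r² + 2dr cosθ).
d² + r² + 2dr cosθ = |CA|² = 0.0393844 m²;  d cosθ + r = +0.033981 m.
|ω_lever| = |0.0639·9.215·+0.033981| / 0.0393844 = 0.50807 rad/s.

0.508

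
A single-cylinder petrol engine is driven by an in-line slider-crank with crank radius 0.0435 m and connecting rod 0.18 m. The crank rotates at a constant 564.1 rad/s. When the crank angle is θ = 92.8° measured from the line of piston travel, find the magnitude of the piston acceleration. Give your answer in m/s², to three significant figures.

4110

ω = 564.1 rad/s
x(θ) = r cosθ + √(L² − r² sin²θ); with ω constant, a = ω²·d²x/dθ².
d²x/dθ² = −r cosθ − r²(cos2θ)/√u − r⁴ sin²2θ/(4u^{3/2}),  u = L² − r² sin²θ = 0.0305123 m².
Substituting r = 0.0435 m, L = 0.18 m, θ = 92.8°: d²x/dθ² = +0.012904 m.
a = ω²·d²x/dθ² = (564.1)²·(+0.012904) = +4106.3 m/s²;  |a| = 4106.3 m/s².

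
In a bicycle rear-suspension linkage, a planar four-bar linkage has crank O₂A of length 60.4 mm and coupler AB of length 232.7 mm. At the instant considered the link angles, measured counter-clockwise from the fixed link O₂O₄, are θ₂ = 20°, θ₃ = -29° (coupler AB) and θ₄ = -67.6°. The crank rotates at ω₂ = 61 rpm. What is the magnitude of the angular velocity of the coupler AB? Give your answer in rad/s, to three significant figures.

ω₂ = 6.388 rad/s (from 61 rpm).
Differentiating the loop-closure r₂e^{iθ₂}+r₃e^{iθ₃}=r₁+r₄e^{iθ₄} gives r₂ω₂e^{iθ₂}+r₃ω₃e^{iθ₃}=r₄ω₄e^{iθ₄}.
Eliminating the other unknown: ω₃ = r₂ω₂ sin(θ₄−θ₂) / [r₃ sin(θ₃−θ₄)].
Numerator sine = -0.99912; denominator sine = +0.62388.
Result = 0.0604·6.388·(-0.99912) / (0.2327·(+0.62388)) = -2.6553 rad/s; magnitude 2.6553 rad/s.

2.66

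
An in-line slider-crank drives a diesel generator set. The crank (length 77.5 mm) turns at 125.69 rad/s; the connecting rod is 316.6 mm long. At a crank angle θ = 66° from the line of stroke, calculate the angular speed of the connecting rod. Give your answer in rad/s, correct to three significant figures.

ω = 125.7 rad/s
The rod makes angle φ with the slider axis where L sinφ = r sinθ; differentiating, L cosφ·φ̇ = r ω cosθ.
L cosφ = √(L² − r² sin²θ) = 0.30858 m.
|ω_rod| = r ω |cosθ| / √(L² − r² sin²θ) = 0.0775·125.7·0.40674/0.30858 = 12.839 rad/s.

12.8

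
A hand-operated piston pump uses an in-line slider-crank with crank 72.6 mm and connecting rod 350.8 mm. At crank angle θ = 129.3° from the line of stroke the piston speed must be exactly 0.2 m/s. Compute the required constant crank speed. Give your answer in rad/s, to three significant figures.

For an in-line slider-crank, |v_piston| = rω|sinθ|·[1 + r cosθ/√(L² − r² sin²θ)].
With r = 0.0726 m, L = 0.3508 m, θ = 129.3°: the bracketed kinematic factor |dx/dθ| = 0.04872 m.
ω = v/|dx/dθ| = 0.2/0.04872 = 4.1051 rad/s.

4.11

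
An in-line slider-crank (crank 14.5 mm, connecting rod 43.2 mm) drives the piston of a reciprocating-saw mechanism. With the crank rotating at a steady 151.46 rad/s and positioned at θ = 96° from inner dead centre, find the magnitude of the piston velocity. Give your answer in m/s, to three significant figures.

ω = 151.5 rad/s
For an in-line slider-crank, x = r cosθ + √(L² − r² sin²θ), so v = −rω sinθ·[1 + r cosθ/√(L² − r² sin²θ)].
With r = 0.0145 m, L = 0.0432 m, θ = 96°: √(L² − r² sin²θ) = 0.040722 m.
v = −0.0145·151.5·0.99452·[1 + 0.0145·-0.10453/0.040722] = -2.1028 m/s.
|v| = 2.1028 m/s.

2.10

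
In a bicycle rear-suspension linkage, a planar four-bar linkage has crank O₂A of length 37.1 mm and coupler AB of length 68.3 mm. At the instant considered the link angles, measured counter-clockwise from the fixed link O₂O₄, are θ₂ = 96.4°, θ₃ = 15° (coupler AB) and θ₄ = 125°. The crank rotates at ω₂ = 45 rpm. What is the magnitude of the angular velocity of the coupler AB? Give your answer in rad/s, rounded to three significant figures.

ω₂ = 4.712 rad/s (from 45 rpm).
Differentiating the loop-closure r₂e^{iθ₂}+r₃e^{iθ₃}=r₁+r₄e^{iθ₄} gives r₂ω₂e^{iθ₂}+r₃ω₃e^{iθ₃}=r₄ω₄e^{iθ₄}.
Eliminating the other unknown: ω₃ = r₂ω₂ sin(θ₄−θ₂) / [r₃ sin(θ₃−θ₄)].
Numerator sine = +0.47869; denominator sine = -0.93969.
Result = 0.0371·4.712·(+0.47869) / (0.0683·(-0.93969)) = -1.304 rad/s; magnitude 1.304 rad/s.

1.30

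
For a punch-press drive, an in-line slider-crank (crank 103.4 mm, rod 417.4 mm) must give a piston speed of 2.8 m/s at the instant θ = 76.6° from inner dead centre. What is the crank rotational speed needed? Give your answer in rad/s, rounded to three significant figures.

26.3

For an in-line slider-crank, |v_piston| = rω|sinθ|·[1 + r cosθ/√(L² − r² sin²θ)].
With r = 0.1034 m, L = 0.4174 m, θ = 76.6°: the bracketed kinematic factor |dx/dθ| = 0.10653 m.
ω = v/|dx/dθ| = 2.8/0.10653 = 26.282 rad/s.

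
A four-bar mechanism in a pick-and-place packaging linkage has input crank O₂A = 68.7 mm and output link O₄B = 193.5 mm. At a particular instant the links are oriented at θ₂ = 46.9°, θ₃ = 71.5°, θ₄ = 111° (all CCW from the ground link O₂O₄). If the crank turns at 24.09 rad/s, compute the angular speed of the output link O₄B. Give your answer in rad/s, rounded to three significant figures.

5.60

ω₂ = 24.09 rad/s
Differentiating the loop-closure r₂e^{iθ₂}+r₃e^{iθ₃}=r₁+r₄e^{iθ₄} gives r₂ω₂e^{iθ₂}+r₃ω₃e^{iθ₃}=r₄ω₄e^{iθ₄}.
Eliminating the other unknown: ω₄ = r₂ω₂ sin(θ₂−θ₃) / [r₄ sin(θ₄−θ₃)].
Numerator sine = -0.41628; denominator sine = +0.63608.
Result = 0.0687·24.09·(-0.41628) / (0.1935·(+0.63608)) = -5.5974 rad/s; magnitude 5.5974 rad/s.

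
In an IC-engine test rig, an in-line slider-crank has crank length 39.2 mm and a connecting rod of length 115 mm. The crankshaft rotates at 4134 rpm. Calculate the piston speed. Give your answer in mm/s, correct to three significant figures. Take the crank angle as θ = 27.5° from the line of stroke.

ω = 2π·4134/60 = 432.9 rad/s
For an in-line slider-crank, x = r cosθ + √(L² − r² sin²θ), so v = −rω sinθ·[1 + r cosθ/√(L² − r² sin²θ)].
With r = 0.0392 m, L = 0.115 m, θ = 27.5°: √(L² − r² sin²θ) = 0.11357 m.
v = −0.0392·432.9·0.46175·[1 + 0.0392·0.88701/0.11357] = -10.235 m/s.
|v| = 10.235 m/s = 10235 mm/s.

10200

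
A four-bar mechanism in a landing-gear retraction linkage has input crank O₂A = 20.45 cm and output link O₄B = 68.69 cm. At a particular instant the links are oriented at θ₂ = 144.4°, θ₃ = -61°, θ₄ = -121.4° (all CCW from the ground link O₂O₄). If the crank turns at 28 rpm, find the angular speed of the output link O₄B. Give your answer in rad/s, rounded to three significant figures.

0.431

ω₂ = 2.932 rad/s (from 28 rpm).
Differentiating the loop-closure r₂e^{iθ₂}+r₃e^{iθ₃}=r₁+r₄e^{iθ₄} gives r₂ω₂e^{iθ₂}+r₃ω₃e^{iθ₃}=r₄ω₄e^{iθ₄}.
Eliminating the other unknown: ω₄ = r₂ω₂ sin(θ₂−θ₃) / [r₄ sin(θ₄−θ₃)].
Numerator sine = -0.42894; denominator sine = -0.86949.
Result = 0.2045·2.932·(-0.42894) / (0.6869·(-0.86949)) = +0.43064 rad/s; magnitude 0.43064 rad/s.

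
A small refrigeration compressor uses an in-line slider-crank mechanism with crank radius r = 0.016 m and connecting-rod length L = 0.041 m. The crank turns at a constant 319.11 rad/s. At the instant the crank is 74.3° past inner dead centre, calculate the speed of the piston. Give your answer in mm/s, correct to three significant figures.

5480

ω = 319.1 rad/s
For an in-line slider-crank, x = r cosθ + √(L² − r² sin²θ), so v = −rω sinθ·[1 + r cosθ/√(L² − r² sin²θ)].
With r = 0.016 m, L = 0.041 m, θ = 74.3°: √(L² − r² sin²θ) = 0.037997 m.
v = −0.016·319.1·0.96269·[1 + 0.016·0.27060/0.037997] = -5.4754 m/s.
|v| = 5.4754 m/s = 5475.4 mm/s.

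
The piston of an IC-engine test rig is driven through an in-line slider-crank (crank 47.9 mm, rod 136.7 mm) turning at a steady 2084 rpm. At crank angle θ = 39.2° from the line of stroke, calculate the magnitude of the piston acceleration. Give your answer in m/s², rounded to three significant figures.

1960

ω = 2π·2084/60 = 218.2 rad/s
x(θ) = r cosθ + √(L² − r² sin²θ); with ω constant, a = ω²·d²x/dθ².
d²x/dθ² = −r cosθ − r²(cos2θ)/√u − r⁴ sin²2θ/(4u^{3/2}),  u = L² − r² sin²θ = 0.0177704 m².
Substituting r = 0.0479 m, L = 0.1367 m, θ = 39.2°: d²x/dθ² = -0.041114 m.
a = ω²·d²x/dθ² = (218.2)²·(-0.041114) = -1958.1 m/s²;  |a| = 1958.1 m/s².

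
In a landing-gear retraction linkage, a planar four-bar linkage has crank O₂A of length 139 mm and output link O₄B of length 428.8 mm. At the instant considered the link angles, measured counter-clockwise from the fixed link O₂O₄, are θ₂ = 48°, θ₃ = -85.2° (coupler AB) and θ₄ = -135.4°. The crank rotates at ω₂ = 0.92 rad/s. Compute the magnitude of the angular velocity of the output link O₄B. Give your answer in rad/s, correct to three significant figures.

ω₂ = 0.92 rad/s
Differentiating the loop-closure r₂e^{iθ₂}+r₃e^{iθ₃}=r₁+r₄e^{iθ₄} gives r₂ω₂e^{iθ₂}+r₃ω₃e^{iθ₃}=r₄ω₄e^{iθ₄}.
Eliminating the other unknown: ω₄ = r₂ω₂ sin(θ₂−θ₃) / [r₄ sin(θ₄−θ₃)].
Numerator sine = +0.72897; denominator sine = -0.76828.
Result = 0.139·0.92·(+0.72897) / (0.4288·(-0.76828)) = -0.28297 rad/s; magnitude 0.28297 rad/s.

0.283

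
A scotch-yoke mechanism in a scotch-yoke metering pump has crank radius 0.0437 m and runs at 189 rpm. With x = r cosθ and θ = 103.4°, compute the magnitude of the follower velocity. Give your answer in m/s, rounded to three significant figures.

0.841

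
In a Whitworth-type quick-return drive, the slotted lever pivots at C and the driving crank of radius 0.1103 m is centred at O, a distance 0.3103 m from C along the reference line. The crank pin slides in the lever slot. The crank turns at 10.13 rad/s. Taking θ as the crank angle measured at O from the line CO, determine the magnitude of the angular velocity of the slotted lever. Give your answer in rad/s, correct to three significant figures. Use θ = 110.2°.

ω = 10.13 rad/s
Crank pin A relative to C: A = (d + r cosθ, r sinθ); lever angle φ = atan2(r sinθ, d + r cosθ).
Differentiating tanφ: φ̇ = rω(d cosθ + r)/(d² + r² + 2dr cosθ).
d² + r² + 2dr cosθ = |CA|² = 0.0848158 m²;  d cosθ + r = +0.003154 m.
|ω_lever| = |0.1103·10.13·+0.003154| / 0.0848158 = 0.041549 rad/s.

0.0415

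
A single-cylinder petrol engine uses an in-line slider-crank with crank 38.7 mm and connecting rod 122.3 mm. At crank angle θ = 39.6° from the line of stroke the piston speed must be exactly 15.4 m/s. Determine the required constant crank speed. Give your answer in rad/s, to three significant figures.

500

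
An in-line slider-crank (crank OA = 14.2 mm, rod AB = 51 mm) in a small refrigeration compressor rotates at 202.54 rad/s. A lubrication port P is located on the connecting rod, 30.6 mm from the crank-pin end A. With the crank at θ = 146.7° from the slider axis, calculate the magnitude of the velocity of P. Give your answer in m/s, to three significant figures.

1.66

ω = 202.5 rad/s.  Crank-pin speed |V_A| = rω = 2.8761 m/s, perpendicular to OA.
Rod angle: sinφ = −(r/L) sinθ ⇒ φ = -8.793°; ω_rod = −rω cosθ/√(L²−r²sin²θ) = +47.695 rad/s.
V_P = V_A + ω_rod × AP, with AP = 0.0306 m along the rod.
Components: V_Px = −rω sinθ − a·ω_rod·sinφ = -1.3559 m/s;  V_Py = rω cosθ + a·ω_rod·cosφ = -0.96154 m/s.
|V_P| = √(V_Px² + V_Py²) = 1.6623 m/s.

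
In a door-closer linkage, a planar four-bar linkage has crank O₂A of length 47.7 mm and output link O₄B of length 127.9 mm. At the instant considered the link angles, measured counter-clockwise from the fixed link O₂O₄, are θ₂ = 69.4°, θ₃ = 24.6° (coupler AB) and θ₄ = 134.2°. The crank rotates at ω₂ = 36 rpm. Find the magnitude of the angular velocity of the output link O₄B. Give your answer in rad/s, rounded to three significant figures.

ω₂ = 3.77 rad/s (from 36 rpm).
Differentiating the loop-closure r₂e^{iθ₂}+r₃e^{iθ₃}=r₁+r₄e^{iθ₄} gives r₂ω₂e^{iθ₂}+r₃ω₃e^{iθ₃}=r₄ω₄e^{iθ₄}.
Eliminating the other unknown: ω₄ = r₂ω₂ sin(θ₂−θ₃) / [r₄ sin(θ₄−θ₃)].
Numerator sine = +0.70463; denominator sine = +0.94206.
Result = 0.0477·3.77·(+0.70463) / (0.1279·(+0.94206)) = +1.0516 rad/s; magnitude 1.0516 rad/s.

1.05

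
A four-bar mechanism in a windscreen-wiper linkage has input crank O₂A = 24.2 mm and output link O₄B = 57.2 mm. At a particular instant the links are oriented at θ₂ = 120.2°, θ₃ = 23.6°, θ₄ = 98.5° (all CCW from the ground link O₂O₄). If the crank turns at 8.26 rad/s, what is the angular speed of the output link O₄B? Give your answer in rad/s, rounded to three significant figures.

3.60

ω₂ = 8.26 rad/s
Differentiating the loop-closure r₂e^{iθ₂}+r₃e^{iθ₃}=r₁+r₄e^{iθ₄} gives r₂ω₂e^{iθ₂}+r₃ω₃e^{iθ₃}=r₄ω₄e^{iθ₄}.
Eliminating the other unknown: ω₄ = r₂ω₂ sin(θ₂−θ₃) / [r₄ sin(θ₄−θ₃)].
Numerator sine = +0.99337; denominator sine = +0.96547.
Result = 0.0242·8.26·(+0.99337) / (0.0572·(+0.96547)) = +3.5956 rad/s; magnitude 3.5956 rad/s.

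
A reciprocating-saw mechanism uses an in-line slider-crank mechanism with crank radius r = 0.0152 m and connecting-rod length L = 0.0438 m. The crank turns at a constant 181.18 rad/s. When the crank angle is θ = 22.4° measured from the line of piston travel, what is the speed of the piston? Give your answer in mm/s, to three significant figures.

ω = 181.2 rad/s
For an in-line slider-crank, x = r cosθ + √(L² − r² sin²θ), so v = −rω sinθ·[1 + r cosθ/√(L² − r² sin²θ)].
With r = 0.0152 m, L = 0.0438 m, θ = 22.4°: √(L² − r² sin²θ) = 0.043415 m.
v = −0.0152·181.2·0.38107·[1 + 0.0152·0.92455/0.043415] = -1.3891 m/s.
|v| = 1.3891 m/s = 1389.1 mm/s.

1390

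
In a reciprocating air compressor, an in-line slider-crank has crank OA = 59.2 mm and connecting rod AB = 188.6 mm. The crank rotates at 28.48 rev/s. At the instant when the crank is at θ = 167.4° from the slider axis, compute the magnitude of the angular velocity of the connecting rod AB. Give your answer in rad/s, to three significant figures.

54.9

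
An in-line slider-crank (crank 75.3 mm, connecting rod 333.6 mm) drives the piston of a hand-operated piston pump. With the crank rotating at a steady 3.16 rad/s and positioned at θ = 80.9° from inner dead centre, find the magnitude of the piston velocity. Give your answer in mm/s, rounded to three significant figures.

244

ω = 3.16 rad/s
For an in-line slider-crank, x = r cosθ + √(L² − r² sin²θ), so v = −rω sinθ·[1 + r cosθ/√(L² − r² sin²θ)].
With r = 0.0753 m, L = 0.3336 m, θ = 80.9°: √(L² − r² sin²θ) = 0.32521 m.
v = −0.0753·3.16·0.98741·[1 + 0.0753·0.15816/0.32521] = -0.24356 m/s.
|v| = 0.24356 m/s = 243.56 mm/s.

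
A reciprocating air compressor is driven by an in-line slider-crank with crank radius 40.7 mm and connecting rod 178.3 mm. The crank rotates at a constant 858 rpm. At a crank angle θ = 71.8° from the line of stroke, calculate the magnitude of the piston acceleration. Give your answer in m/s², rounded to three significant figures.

41.2

ω = 2π·858/60 = 89.85 rad/s
x(θ) = r cosθ + √(L² − r² sin²θ); with ω constant, a = ω²·d²x/dθ².
d²x/dθ² = −r cosθ − r²(cos2θ)/√u − r⁴ sin²2θ/(4u^{3/2}),  u = L² − r² sin²θ = 0.030296 m².
Substituting r = 0.0407 m, L = 0.1783 m, θ = 71.8°: d²x/dθ² = -0.0050977 m.
a = ω²·d²x/dθ² = (89.85)²·(-0.0050977) = -41.154 m/s²;  |a| = 41.154 m/s².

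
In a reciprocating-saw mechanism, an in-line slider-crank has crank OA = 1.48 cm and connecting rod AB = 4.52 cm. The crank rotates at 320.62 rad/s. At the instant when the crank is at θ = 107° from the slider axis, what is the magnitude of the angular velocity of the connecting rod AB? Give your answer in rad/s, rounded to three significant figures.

ω = 320.6 rad/s
The rod makes angle φ with the slider axis where L sinφ = r sinθ; differentiating, L cosφ·φ̇ = r ω cosθ.
L cosφ = √(L² − r² sin²θ) = 0.042927 m.
|ω_rod| = r ω |cosθ| / √(L² − r² sin²θ) = 0.0148·320.6·0.29237/0.042927 = 32.319 rad/s.

32.3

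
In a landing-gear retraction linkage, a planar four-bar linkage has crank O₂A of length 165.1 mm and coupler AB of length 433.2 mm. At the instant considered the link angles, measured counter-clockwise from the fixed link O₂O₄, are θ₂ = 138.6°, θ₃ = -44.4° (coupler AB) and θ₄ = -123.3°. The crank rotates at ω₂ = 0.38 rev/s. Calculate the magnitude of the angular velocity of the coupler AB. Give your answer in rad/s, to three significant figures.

ω₂ = 2.388 rad/s (from 0.38 rev/s).
Differentiating the loop-closure r₂e^{iθ₂}+r₃e^{iθ₃}=r₁+r₄e^{iθ₄} gives r₂ω₂e^{iθ₂}+r₃ω₃e^{iθ₃}=r₄ω₄e^{iθ₄}.
Eliminating the other unknown: ω₃ = r₂ω₂ sin(θ₄−θ₂) / [r₃ sin(θ₃−θ₄)].
Numerator sine = +0.99002; denominator sine = +0.98129.
Result = 0.1651·2.388·(+0.99002) / (0.4332·(+0.98129)) = +0.91806 rad/s; magnitude 0.91806 rad/s.

0.918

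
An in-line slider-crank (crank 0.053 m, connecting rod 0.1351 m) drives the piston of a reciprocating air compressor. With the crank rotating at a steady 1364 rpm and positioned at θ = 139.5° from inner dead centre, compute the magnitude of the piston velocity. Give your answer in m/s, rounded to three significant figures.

3.40

ω = 2π·1364/60 = 142.8 rad/s
For an in-line slider-crank, x = r cosθ + √(L² − r² sin²θ), so v = −rω sinθ·[1 + r cosθ/√(L² − r² sin²θ)].
With r = 0.053 m, L = 0.1351 m, θ = 139.5°: √(L² − r² sin²θ) = 0.13064 m.
v = −0.053·142.8·0.64945·[1 + 0.053·-0.76041/0.13064] = -3.3999 m/s.
|v| = 3.3999 m/s.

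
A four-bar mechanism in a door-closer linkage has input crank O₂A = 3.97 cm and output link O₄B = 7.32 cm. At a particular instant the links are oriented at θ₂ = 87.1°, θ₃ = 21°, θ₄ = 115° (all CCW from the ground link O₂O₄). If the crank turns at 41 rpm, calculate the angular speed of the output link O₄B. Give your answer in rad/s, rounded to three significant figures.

2.13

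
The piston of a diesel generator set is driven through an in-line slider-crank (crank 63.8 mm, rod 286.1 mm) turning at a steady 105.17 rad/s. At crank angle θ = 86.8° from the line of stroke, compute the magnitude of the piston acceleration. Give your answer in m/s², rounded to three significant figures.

ω = 105.2 rad/s
x(θ) = r cosθ + √(L² − r² sin²θ); with ω constant, a = ω²·d²x/dθ².
d²x/dθ² = −r cosθ − r²(cos2θ)/√u − r⁴ sin²2θ/(4u^{3/2}),  u = L² − r² sin²θ = 0.0777955 m².
Substituting r = 0.0638 m, L = 0.2861 m, θ = 86.8°: d²x/dθ² = +0.010939 m.
a = ω²·d²x/dθ² = (105.2)²·(+0.010939) = +120.99 m/s²;  |a| = 120.99 m/s².

121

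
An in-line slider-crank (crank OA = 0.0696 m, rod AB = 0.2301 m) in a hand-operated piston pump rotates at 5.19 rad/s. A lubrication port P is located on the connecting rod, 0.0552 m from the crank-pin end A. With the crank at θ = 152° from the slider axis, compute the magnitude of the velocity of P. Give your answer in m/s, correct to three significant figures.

0.290

ω = 5.19 rad/s.  Crank-pin speed |V_A| = rω = 0.36122 m/s, perpendicular to OA.
Rod angle: sinφ = −(r/L) sinθ ⇒ φ = -8.164°; ω_rod = −rω cosθ/√(L²−r²sin²θ) = +1.4003 rad/s.
V_P = V_A + ω_rod × AP, with AP = 0.0552 m along the rod.
Components: V_Px = −rω sinθ − a·ω_rod·sinφ = -0.15861 m/s;  V_Py = rω cosθ + a·ω_rod·cosφ = -0.24243 m/s.
|V_P| = √(V_Px² + V_Py²) = 0.2897 m/s.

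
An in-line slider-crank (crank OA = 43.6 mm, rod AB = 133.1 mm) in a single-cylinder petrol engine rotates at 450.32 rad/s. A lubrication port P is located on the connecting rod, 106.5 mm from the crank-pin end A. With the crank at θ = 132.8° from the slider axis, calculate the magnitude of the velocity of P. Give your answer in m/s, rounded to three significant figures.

ω = 450.3 rad/s.  Crank-pin speed |V_A| = rω = 19.634 m/s, perpendicular to OA.
Rod angle: sinφ = −(r/L) sinθ ⇒ φ = -13.907°; ω_rod = −rω cosθ/√(L²−r²sin²θ) = +103.25 rad/s.
V_P = V_A + ω_rod × AP, with AP = 0.1065 m along the rod.
Components: V_Px = −rω sinθ − a·ω_rod·sinφ = -11.763 m/s;  V_Py = rω cosθ + a·ω_rod·cosφ = -2.666 m/s.
|V_P| = √(V_Px² + V_Py²) = 12.061 m/s.

12.1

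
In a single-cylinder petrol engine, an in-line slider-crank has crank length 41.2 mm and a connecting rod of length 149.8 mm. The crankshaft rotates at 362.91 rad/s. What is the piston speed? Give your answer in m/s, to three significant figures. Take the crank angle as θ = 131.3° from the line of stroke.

9.15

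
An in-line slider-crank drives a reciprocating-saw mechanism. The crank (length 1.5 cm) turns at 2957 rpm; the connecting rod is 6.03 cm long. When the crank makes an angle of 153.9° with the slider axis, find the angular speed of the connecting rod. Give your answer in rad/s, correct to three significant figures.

ω = 309.7 rad/s (converted from 2957 rpm).
The rod makes angle φ with the slider axis where L sinφ = r sinθ; differentiating, L cosφ·φ̇ = r ω cosθ.
L cosφ = √(L² − r² sin²θ) = 0.059938 m.
|ω_rod| = r ω |cosθ| / √(L² − r² sin²θ) = 0.015·309.7·0.89803/0.059938 = 69.592 rad/s.

69.6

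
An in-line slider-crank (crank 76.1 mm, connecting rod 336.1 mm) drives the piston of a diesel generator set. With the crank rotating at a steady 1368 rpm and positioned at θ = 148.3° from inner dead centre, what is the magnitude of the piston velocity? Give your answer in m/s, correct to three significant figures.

4.62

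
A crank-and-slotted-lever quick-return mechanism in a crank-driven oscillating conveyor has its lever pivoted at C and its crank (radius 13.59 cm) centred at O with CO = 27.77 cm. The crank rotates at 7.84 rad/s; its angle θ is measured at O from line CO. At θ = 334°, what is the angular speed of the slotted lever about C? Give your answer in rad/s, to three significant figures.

ω = 7.84 rad/s
Crank pin A relative to C: A = (d + r cosθ, r sinθ); lever angle φ = atan2(r sinθ, d + r cosθ).
Differentiating tanφ: φ̇ = rω(d cosθ + r)/(d² + r² + 2dr cosθ).
d² + r² + 2dr cosθ = |CA|² = 0.163426 m²;  d cosθ + r = +0.3855 m.
|ω_lever| = |0.1359·7.84·+0.3855| / 0.163426 = 2.5132 rad/s.

2.51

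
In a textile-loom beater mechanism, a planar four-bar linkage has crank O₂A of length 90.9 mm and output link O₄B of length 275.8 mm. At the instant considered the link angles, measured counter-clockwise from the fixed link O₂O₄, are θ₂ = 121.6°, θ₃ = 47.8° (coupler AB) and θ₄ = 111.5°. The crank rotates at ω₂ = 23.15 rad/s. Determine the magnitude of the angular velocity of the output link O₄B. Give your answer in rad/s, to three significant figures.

8.17

ω₂ = 23.15 rad/s
Differentiating the loop-closure r₂e^{iθ₂}+r₃e^{iθ₃}=r₁+r₄e^{iθ₄} gives r₂ω₂e^{iθ₂}+r₃ω₃e^{iθ₃}=r₄ω₄e^{iθ₄}.
Eliminating the other unknown: ω₄ = r₂ω₂ sin(θ₂−θ₃) / [r₄ sin(θ₄−θ₃)].
Numerator sine = +0.96029; denominator sine = +0.89649.
Result = 0.0909·23.15·(+0.96029) / (0.2758·(+0.89649)) = +8.173 rad/s; magnitude 8.173 rad/s.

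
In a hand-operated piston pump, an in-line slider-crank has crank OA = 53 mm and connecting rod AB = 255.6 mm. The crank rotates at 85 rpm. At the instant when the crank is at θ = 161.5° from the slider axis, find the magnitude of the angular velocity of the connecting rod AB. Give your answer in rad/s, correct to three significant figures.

ω = 8.901 rad/s (converted from 85 rpm).
The rod makes angle φ with the slider axis where L sinφ = r sinθ; differentiating, L cosφ·φ̇ = r ω cosθ.
L cosφ = √(L² − r² sin²θ) = 0.25505 m.
|ω_rod| = r ω |cosθ| / √(L² − r² sin²θ) = 0.053·8.901·0.94832/0.25505 = 1.7541 rad/s.

1.75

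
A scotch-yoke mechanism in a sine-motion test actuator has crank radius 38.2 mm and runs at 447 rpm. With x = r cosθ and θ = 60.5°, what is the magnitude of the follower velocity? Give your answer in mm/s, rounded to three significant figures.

ω = 46.81 rad/s (from 447 rpm).
x = r cosθ ⇒ ẋ = −rω sinθ.
|v| = rω|sinθ| = 0.0382·46.81·|sin 60.5°| = 1.5563 m/s = 1556.3 mm/s.

1560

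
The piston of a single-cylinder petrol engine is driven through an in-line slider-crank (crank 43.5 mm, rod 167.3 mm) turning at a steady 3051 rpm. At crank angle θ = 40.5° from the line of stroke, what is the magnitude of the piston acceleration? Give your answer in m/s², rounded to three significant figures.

ω = 2π·3051/60 = 319.5 rad/s
x(θ) = r cosθ + √(L² − r² sin²θ); with ω constant, a = ω²·d²x/dθ².
d²x/dθ² = −r cosθ − r²(cos2θ)/√u − r⁴ sin²2θ/(4u^{3/2}),  u = L² − r² sin²θ = 0.0271912 m².
Substituting r = 0.0435 m, L = 0.1673 m, θ = 40.5°: d²x/dθ² = -0.035068 m.
a = ω²·d²x/dθ² = (319.5)²·(-0.035068) = -3579.7 m/s²;  |a| = 3579.7 m/s².

3580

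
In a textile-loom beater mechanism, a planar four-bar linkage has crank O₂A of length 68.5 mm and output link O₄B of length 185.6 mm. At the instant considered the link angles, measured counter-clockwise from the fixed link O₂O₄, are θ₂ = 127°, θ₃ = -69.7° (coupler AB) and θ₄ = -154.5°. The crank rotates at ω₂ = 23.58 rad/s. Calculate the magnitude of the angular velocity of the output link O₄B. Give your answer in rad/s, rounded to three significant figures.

2.51

ω₂ = 23.58 rad/s
Differentiating the loop-closure r₂e^{iθ₂}+r₃e^{iθ₃}=r₁+r₄e^{iθ₄} gives r₂ω₂e^{iθ₂}+r₃ω₃e^{iθ₃}=r₄ω₄e^{iθ₄}.
Eliminating the other unknown: ω₄ = r₂ω₂ sin(θ₂−θ₃) / [r₄ sin(θ₄−θ₃)].
Numerator sine = -0.28736; denominator sine = -0.99588.
Result = 0.0685·23.58·(-0.28736) / (0.1856·(-0.99588)) = +2.5112 rad/s; magnitude 2.5112 rad/s.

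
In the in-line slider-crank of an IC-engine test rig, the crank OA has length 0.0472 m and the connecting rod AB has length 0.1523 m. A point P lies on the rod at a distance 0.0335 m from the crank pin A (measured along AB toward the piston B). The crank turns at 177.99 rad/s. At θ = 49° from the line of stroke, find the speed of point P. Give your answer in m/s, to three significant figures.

ω = 178 rad/s.  Crank-pin speed |V_A| = rω = 8.4011 m/s, perpendicular to OA.
Rod angle: sinφ = −(r/L) sinθ ⇒ φ = -13.527°; ω_rod = −rω cosθ/√(L²−r²sin²θ) = -37.222 rad/s.
V_P = V_A + ω_rod × AP, with AP = 0.0335 m along the rod.
Components: V_Px = −rω sinθ − a·ω_rod·sinφ = -6.6321 m/s;  V_Py = rω cosθ + a·ω_rod·cosφ = +4.2993 m/s.
|V_P| = √(V_Px² + V_Py²) = 7.9037 m/s.

7.90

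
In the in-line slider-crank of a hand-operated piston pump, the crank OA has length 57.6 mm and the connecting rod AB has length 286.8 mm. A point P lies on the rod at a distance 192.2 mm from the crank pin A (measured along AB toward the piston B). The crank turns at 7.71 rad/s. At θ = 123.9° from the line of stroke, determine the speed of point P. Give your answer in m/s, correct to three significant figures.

ω = 7.71 rad/s.  Crank-pin speed |V_A| = rω = 0.4441 m/s, perpendicular to OA.
Rod angle: sinφ = −(r/L) sinθ ⇒ φ = -9.596°; ω_rod = −rω cosθ/√(L²−r²sin²θ) = +0.8759 rad/s.
V_P = V_A + ω_rod × AP, with AP = 0.1922 m along the rod.
Components: V_Px = −rω sinθ − a·ω_rod·sinφ = -0.34054 m/s;  V_Py = rω cosθ + a·ω_rod·cosφ = -0.0817 m/s.
|V_P| = √(V_Px² + V_Py²) = 0.35021 m/s.

0.350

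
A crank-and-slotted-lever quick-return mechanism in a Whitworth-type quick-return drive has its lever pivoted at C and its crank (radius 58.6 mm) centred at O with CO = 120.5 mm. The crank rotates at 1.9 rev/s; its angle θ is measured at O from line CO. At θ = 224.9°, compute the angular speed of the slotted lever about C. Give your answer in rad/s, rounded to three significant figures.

ω = 11.94 rad/s (from 1.9 rev/s).
Crank pin A relative to C: A = (d + r cosθ, r sinθ); lever angle φ = atan2(r sinθ, d + r cosθ).
Differentiating tanφ: φ̇ = rω(d cosθ + r)/(d² + r² + 2dr cosθ).
d² + r² + 2dr cosθ = |CA|² = 0.00795061 m²;  d cosθ + r = -0.026755 m.
|ω_lever| = |0.0586·11.94·-0.026755| / 0.00795061 = 2.3542 rad/s.

2.35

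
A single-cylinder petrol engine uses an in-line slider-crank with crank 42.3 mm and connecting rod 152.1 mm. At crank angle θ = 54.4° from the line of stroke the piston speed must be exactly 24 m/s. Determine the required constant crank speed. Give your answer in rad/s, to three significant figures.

598

For an in-line slider-crank, |v_piston| = rω|sinθ|·[1 + r cosθ/√(L² − r² sin²θ)].
With r = 0.0423 m, L = 0.1521 m, θ = 54.4°: the bracketed kinematic factor |dx/dθ| = 0.04011 m.
ω = v/|dx/dθ| = 24/0.04011 = 598.35 rad/s.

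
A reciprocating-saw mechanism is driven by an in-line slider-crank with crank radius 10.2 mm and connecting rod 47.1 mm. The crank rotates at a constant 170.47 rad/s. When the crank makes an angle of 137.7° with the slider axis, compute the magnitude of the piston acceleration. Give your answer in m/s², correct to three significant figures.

ω = 170.5 rad/s
x(θ) = r cosθ + √(L² − r² sin²θ); with ω constant, a = ω²·d²x/dθ².
d²x/dθ² = −r cosθ − r²(cos2θ)/√u − r⁴ sin²2θ/(4u^{3/2}),  u = L² − r² sin²θ = 0.00217129 m².
Substituting r = 0.0102 m, L = 0.0471 m, θ = 137.7°: d²x/dθ² = +0.0073076 m.
a = ω²·d²x/dθ² = (170.5)²·(+0.0073076) = +212.36 m/s²;  |a| = 212.36 m/s².

212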